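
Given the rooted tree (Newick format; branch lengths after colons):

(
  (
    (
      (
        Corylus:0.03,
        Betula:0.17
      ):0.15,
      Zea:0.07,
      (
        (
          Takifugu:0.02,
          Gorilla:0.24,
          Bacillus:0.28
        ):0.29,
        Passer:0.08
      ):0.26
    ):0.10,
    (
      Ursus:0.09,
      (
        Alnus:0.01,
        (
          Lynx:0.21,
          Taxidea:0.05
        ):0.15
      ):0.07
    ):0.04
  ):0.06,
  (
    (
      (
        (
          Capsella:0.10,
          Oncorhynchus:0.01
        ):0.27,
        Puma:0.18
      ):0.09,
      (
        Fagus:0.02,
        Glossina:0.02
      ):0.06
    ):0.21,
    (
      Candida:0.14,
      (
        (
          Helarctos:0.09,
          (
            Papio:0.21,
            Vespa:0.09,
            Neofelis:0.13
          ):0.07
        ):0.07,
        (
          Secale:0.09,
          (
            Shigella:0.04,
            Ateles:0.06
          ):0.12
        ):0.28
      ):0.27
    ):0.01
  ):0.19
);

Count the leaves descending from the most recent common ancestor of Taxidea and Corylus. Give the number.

11

The MRCA of Taxidea and Corylus is the node subtending (((Corylus,Betula),Zea,((Takifugu,Gorilla,Bacillus),Passer)),(Ursus,(Alnus,(Lynx,Taxidea)))).
That clade contains 11 terminal taxa: Alnus, Bacillus, Betula, Corylus, Gorilla, Lynx, Passer, Takifugu, Taxidea, Ursus, Zea.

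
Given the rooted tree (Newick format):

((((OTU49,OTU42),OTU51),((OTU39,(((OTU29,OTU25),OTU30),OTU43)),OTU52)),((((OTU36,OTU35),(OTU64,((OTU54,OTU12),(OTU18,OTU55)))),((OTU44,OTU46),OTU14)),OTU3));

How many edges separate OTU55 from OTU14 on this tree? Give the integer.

7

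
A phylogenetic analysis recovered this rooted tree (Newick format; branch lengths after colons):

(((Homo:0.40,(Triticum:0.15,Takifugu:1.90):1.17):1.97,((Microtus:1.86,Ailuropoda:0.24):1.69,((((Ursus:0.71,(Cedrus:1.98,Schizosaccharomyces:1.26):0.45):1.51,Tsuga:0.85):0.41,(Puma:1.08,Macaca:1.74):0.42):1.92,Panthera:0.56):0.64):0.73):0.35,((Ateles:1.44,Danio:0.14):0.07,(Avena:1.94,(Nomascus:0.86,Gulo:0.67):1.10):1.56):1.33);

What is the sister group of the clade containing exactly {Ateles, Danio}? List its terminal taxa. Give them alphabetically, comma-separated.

Avena, Gulo, Nomascus

The clade containing exactly {Ateles, Danio} attaches to the tree at the node subtending ((Ateles,Danio),(Avena,(Nomascus,Gulo))).
The other lineage descending from that same node — the sister group — is (Avena,(Nomascus,Gulo)); its 3 tips in alphabetical order are the answer.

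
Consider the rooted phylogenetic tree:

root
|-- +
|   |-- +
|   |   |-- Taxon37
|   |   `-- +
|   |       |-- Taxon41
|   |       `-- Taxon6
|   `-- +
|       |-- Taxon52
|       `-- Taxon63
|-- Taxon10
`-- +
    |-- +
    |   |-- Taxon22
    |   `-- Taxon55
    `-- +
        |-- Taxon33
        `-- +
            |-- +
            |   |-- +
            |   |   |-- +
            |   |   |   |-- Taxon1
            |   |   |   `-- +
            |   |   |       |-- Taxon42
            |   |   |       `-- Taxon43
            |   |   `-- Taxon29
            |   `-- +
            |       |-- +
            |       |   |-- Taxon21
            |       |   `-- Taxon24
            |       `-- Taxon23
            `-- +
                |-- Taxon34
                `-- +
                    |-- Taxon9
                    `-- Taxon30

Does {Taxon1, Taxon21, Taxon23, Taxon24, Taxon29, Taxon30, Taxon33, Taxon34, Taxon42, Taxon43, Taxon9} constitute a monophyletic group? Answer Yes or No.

The most recent common ancestor of these taxa subtends (Taxon33,((((Taxon1,(Taxon42,Taxon43)),Taxon29),((Taxon21,Taxon24),Taxon23)),(Taxon34,(Taxon9,Taxon30)))).
That clade has exactly 11 tips — every listed taxon and nothing else — so the group is monophyletic.

Yes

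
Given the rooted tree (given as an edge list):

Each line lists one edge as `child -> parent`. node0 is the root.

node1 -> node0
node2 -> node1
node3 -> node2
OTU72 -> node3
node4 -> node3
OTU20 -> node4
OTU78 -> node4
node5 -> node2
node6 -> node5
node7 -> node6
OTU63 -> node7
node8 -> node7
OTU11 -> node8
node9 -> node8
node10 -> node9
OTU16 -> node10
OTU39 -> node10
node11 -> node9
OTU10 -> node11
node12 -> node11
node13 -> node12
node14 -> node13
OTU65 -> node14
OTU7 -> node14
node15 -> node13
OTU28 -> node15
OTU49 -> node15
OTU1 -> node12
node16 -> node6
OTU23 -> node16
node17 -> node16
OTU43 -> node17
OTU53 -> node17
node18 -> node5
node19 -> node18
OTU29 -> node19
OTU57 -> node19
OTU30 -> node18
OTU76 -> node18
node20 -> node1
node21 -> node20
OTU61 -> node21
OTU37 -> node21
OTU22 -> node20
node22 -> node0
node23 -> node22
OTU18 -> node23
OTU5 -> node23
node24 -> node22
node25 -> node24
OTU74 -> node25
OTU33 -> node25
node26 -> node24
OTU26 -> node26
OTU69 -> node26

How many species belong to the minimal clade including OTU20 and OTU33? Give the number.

29

The MRCA of OTU20 and OTU33 is the root, so the clade is the entire tree.
That clade contains 29 terminal taxa: OTU1, OTU10, OTU11, OTU16, OTU18, OTU20, OTU22, OTU23, OTU26, OTU28, OTU29, OTU30, OTU33, OTU37, OTU39, OTU43, OTU49, OTU5, OTU53, OTU57, OTU61, OTU63, OTU65, OTU69, OTU7, OTU72, OTU74, OTU76, OTU78.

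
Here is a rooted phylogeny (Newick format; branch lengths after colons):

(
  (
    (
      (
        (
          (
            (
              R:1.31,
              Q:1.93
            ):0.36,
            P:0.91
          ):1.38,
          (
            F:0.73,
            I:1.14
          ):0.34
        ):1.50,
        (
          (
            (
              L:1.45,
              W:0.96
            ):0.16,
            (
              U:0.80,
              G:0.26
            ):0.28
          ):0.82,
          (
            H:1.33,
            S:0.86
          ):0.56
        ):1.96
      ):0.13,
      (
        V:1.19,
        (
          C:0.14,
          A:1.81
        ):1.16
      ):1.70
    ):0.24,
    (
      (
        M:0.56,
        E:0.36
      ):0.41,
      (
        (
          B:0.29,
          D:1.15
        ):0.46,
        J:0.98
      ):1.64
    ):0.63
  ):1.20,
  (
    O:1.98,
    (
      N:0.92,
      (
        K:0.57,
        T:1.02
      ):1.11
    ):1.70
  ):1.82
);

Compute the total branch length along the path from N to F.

8.58

The path runs N → … → MRCA → … → F; the MRCA is the root of the tree.
Branch lengths along that path: 0.92 + 1.70 + 1.82 + 1.20 + 0.24 + 0.13 + 1.50 + 0.34 + 0.73 = 8.58.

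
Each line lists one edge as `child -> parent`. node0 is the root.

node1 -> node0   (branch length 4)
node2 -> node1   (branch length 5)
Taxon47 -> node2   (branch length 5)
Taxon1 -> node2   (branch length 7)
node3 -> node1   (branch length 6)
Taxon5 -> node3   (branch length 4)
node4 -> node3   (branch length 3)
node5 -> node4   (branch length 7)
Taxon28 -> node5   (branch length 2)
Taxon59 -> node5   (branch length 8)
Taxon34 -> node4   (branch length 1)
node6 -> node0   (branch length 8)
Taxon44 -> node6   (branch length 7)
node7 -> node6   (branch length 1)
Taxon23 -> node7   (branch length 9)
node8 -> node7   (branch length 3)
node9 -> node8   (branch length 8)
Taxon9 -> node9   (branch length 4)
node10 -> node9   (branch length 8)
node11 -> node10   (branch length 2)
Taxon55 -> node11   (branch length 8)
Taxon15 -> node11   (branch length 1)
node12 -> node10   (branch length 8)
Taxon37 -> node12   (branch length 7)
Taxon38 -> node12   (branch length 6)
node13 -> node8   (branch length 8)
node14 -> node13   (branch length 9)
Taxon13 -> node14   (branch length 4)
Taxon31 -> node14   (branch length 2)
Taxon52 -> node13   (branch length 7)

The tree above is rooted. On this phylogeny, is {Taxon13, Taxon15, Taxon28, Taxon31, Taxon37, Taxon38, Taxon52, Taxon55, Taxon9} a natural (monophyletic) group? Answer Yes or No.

No

The MRCA of the listed taxa is the root, so the smallest clade containing them is the whole tree.
That clade also contains Taxon1, Taxon23, Taxon34, Taxon44, Taxon47, Taxon5, Taxon59, which are not in the proposed group, so the group is not monophyletic.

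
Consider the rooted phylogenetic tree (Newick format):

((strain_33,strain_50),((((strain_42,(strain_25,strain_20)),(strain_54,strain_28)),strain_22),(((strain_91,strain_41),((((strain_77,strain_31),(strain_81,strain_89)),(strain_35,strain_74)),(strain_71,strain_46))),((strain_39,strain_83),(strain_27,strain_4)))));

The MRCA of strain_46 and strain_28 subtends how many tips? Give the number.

The MRCA of strain_46 and strain_28 is the node subtending ((((strain_42,(strain_25,strain_20)),(strain_54,strain_28)),strain_22),(((strain_91,strain_41),((((strain_77,strain_31),(strain_81,strain_89)),(strain_35,strain_74)),(strain_71,strain_46))),((strain_39,strain_83),(strain_27,strain_4)))).
That clade contains 20 terminal taxa: strain_20, strain_22, strain_25, strain_27, strain_28, strain_31, strain_35, strain_39, strain_4, strain_41, strain_42, strain_46, strain_54, strain_71, strain_74, strain_77, strain_81, strain_83, strain_89, strain_91.

20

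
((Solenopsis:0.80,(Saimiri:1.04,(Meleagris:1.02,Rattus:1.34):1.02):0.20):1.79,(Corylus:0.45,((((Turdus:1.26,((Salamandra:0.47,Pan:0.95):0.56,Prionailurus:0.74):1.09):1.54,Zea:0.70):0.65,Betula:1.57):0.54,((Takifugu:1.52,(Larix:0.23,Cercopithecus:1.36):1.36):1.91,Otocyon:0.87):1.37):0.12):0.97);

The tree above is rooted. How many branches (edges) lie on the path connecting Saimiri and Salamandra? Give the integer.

11

The MRCA of Saimiri and Salamandra is the root of the tree.
From Saimiri up to that node: 3 branches. From Salamandra up to the same node: 8 branches. Total: 3 + 8 = 11.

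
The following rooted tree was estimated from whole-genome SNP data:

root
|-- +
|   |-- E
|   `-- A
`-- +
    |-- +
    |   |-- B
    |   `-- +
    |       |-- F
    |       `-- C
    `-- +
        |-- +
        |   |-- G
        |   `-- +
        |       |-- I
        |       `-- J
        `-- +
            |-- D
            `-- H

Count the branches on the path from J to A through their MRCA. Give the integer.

The MRCA of J and A is the root of the tree.
From J up to that node: 5 branches. From A up to the same node: 2 branches. Total: 5 + 2 = 7.

7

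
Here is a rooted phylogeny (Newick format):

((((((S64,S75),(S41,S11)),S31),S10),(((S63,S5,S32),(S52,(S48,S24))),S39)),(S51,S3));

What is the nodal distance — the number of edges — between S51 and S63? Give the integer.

7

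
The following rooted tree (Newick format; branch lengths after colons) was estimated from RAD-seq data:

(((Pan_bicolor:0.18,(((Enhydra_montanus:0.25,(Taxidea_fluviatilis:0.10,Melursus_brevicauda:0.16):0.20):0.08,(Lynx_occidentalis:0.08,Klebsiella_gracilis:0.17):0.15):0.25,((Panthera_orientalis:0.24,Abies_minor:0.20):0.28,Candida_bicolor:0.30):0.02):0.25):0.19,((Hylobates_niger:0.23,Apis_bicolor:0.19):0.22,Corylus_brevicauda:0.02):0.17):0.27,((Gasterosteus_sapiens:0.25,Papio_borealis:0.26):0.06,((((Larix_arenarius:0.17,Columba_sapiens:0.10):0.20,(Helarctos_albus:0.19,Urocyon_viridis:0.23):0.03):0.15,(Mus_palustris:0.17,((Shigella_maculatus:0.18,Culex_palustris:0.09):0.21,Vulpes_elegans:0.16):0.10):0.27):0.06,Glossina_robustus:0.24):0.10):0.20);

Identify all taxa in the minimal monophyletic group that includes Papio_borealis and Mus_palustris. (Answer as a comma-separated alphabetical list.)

Tracing Papio_borealis: it sits inside (Gasterosteus_sapiens,Papio_borealis).
Tracing Mus_palustris: it sits inside (Mus_palustris,((Shigella_maculatus,Culex_palustris),Vulpes_elegans)).
The smallest clade enclosing both is ((Gasterosteus_sapiens,Papio_borealis),((((Larix_arenarius,Columba_sapiens),(Helarctos_albus,Urocyon_viridis)),(Mus_palustris,((Shigella_maculatus,Culex_palustris),Vulpes_elegans))),Glossina_robustus)); the answer is its 11 terminal taxa in alphabetical order.

Columba_sapiens, Culex_palustris, Gasterosteus_sapiens, Glossina_robustus, Helarctos_albus, Larix_arenarius, Mus_palustris, Papio_borealis, Shigella_maculatus, Urocyon_viridis, Vulpes_elegans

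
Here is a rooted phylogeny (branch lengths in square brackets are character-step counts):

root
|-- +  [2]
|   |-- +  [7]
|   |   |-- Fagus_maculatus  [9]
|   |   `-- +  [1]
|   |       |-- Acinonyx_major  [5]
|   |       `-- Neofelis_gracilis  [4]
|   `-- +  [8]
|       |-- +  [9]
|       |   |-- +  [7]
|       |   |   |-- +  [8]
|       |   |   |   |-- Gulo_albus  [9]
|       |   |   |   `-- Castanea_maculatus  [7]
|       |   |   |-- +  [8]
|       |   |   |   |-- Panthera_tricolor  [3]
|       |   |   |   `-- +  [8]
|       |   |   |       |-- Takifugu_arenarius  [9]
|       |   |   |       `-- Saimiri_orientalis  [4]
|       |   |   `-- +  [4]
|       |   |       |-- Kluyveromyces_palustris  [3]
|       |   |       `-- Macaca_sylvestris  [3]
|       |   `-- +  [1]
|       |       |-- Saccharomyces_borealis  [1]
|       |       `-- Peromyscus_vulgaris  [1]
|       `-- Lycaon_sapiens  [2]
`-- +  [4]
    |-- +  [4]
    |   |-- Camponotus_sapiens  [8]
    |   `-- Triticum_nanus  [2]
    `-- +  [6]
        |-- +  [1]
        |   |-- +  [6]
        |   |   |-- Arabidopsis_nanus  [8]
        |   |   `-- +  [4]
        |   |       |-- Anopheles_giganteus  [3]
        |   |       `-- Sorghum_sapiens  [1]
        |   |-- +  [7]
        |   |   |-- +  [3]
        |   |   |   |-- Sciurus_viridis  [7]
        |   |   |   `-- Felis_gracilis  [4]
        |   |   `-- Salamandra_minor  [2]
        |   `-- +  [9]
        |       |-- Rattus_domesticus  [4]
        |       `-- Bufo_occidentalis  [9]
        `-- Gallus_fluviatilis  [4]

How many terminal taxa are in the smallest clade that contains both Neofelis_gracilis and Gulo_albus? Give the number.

The MRCA of Neofelis_gracilis and Gulo_albus is the node subtending ((Fagus_maculatus,(Acinonyx_major,Neofelis_gracilis)),((((Gulo_albus,Castanea_maculatus),(Panthera_tricolor,(Takifugu_arenarius,Saimiri_orientalis)),(Kluyveromyces_palustris,Macaca_sylvestris)),(Saccharomyces_borealis,Peromyscus_vulgaris)),Lycaon_sapiens)).
That clade contains 13 terminal taxa: Acinonyx_major, Castanea_maculatus, Fagus_maculatus, Gulo_albus, Kluyveromyces_palustris, Lycaon_sapiens, Macaca_sylvestris, Neofelis_gracilis, Panthera_tricolor, Peromyscus_vulgaris, Saccharomyces_borealis, Saimiri_orientalis, Takifugu_arenarius.

13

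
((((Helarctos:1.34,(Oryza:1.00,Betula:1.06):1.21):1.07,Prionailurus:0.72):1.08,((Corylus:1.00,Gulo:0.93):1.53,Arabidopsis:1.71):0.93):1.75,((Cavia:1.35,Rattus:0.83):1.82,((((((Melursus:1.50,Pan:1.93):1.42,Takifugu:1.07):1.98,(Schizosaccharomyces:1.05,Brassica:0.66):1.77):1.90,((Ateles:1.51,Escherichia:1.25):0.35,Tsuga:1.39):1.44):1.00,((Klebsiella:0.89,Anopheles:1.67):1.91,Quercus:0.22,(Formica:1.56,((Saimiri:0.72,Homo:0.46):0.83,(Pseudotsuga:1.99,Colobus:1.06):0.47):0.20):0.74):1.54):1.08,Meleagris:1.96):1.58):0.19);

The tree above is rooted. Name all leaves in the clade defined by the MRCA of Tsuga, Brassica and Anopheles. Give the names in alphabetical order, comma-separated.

Anopheles, Ateles, Brassica, Colobus, Escherichia, Formica, Homo, Klebsiella, Melursus, Pan, Pseudotsuga, Quercus, Saimiri, Schizosaccharomyces, Takifugu, Tsuga

Tracing Tsuga: it sits inside ((Ateles,Escherichia),Tsuga).
Tracing Brassica: it sits inside (Schizosaccharomyces,Brassica).
Tracing Anopheles: it sits inside (Klebsiella,Anopheles).
The smallest clade enclosing all 3 is (((((Melursus,Pan),Takifugu),(Schizosaccharomyces,Brassica)),((Ateles,Escherichia),Tsuga)),((Klebsiella,Anopheles),Quercus,(Formica,((Saimiri,Homo),(Pseudotsuga,Colobus))))); the answer is its 16 terminal taxa in alphabetical order.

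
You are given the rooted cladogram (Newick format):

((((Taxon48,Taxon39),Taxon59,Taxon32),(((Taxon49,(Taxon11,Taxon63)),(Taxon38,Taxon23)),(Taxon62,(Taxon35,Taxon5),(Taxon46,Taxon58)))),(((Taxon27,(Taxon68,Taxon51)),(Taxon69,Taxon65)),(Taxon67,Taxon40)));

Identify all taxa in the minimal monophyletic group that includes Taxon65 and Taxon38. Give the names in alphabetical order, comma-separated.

Taxon11, Taxon23, Taxon27, Taxon32, Taxon35, Taxon38, Taxon39, Taxon40, Taxon46, Taxon48, Taxon49, Taxon5, Taxon51, Taxon58, Taxon59, Taxon62, Taxon63, Taxon65, Taxon67, Taxon68, Taxon69

Tracing Taxon65: it sits inside (Taxon69,Taxon65).
Tracing Taxon38: it sits inside (Taxon38,Taxon23).
The smallest clade enclosing both is the whole tree (their MRCA is the root), so the answer is all 21 tips in alphabetical order.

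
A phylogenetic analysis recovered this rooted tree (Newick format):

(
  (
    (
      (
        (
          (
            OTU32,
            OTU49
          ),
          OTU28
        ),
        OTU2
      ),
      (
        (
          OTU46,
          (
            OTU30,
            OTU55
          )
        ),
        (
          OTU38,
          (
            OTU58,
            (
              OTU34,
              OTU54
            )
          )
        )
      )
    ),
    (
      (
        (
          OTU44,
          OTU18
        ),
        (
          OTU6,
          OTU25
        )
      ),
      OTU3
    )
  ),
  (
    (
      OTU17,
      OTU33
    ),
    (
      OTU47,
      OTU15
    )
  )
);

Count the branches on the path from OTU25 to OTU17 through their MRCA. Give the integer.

The MRCA of OTU25 and OTU17 is the root of the tree.
From OTU25 up to that node: 5 branches. From OTU17 up to the same node: 3 branches. Total: 5 + 3 = 8.

8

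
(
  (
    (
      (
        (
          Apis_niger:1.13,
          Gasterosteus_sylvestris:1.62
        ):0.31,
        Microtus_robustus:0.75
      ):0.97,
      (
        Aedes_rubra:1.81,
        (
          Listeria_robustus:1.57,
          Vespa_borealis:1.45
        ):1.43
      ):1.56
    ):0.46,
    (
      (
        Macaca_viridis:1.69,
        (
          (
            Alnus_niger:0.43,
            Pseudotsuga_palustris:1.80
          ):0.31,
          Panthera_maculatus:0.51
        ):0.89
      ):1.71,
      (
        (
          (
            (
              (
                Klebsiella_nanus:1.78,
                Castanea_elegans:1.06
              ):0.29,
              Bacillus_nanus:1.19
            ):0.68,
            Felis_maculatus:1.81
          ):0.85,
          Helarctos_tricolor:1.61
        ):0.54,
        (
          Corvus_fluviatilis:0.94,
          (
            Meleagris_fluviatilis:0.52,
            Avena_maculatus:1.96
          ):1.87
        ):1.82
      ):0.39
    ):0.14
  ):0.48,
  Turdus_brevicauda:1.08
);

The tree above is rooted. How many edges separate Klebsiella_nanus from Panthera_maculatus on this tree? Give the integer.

9

The MRCA of Klebsiella_nanus and Panthera_maculatus is the node subtending ((Macaca_viridis,((Alnus_niger,Pseudotsuga_palustris),Panthera_maculatus)),(((((Klebsiella_nanus,Castanea_elegans),Bacillus_nanus),Felis_maculatus),Helarctos_tricolor),(Corvus_fluviatilis,(Meleagris_fluviatilis,Avena_maculatus)))).
From Klebsiella_nanus up to that node: 6 branches. From Panthera_maculatus up to the same node: 3 branches. Total: 6 + 3 = 9.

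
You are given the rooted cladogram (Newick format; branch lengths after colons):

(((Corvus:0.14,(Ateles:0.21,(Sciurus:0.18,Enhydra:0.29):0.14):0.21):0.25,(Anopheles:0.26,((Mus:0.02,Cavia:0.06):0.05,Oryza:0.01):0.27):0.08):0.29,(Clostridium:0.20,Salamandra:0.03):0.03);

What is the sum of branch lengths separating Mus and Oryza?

0.08

The path runs Mus → … → MRCA → … → Oryza; the MRCA is the node subtending ((Mus,Cavia),Oryza).
Branch lengths along that path: 0.02 + 0.05 + 0.01 = 0.08.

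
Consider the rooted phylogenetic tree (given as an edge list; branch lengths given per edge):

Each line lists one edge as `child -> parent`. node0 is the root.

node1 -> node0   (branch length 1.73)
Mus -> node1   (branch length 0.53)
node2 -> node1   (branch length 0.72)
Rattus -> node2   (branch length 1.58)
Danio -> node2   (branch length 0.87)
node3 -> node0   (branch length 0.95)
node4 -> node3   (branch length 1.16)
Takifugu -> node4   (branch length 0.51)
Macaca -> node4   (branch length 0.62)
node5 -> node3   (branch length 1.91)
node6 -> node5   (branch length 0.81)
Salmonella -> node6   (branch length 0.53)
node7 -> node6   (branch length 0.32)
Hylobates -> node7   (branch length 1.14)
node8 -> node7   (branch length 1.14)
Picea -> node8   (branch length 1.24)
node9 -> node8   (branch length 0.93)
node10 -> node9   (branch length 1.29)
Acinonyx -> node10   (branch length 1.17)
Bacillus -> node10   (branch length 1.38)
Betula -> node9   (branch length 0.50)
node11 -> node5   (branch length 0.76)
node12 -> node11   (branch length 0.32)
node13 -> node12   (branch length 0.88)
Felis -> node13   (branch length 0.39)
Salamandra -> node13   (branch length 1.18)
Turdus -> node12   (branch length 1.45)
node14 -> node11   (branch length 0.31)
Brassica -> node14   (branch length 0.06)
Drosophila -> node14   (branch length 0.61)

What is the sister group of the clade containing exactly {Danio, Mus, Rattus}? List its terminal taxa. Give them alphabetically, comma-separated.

The clade containing exactly {Danio, Mus, Rattus} attaches directly to the root of the tree.
The other lineage descending from that same node — the sister group — is ((Takifugu,Macaca),((Salmonella,(Hylobates,(Picea,((Acinonyx,Bacillus),Betula)))),(((Felis,Salamandra),Turdus),(Brassica,Drosophila)))); its 13 tips in alphabetical order are the answer.

Acinonyx, Bacillus, Betula, Brassica, Drosophila, Felis, Hylobates, Macaca, Picea, Salamandra, Salmonella, Takifugu, Turdus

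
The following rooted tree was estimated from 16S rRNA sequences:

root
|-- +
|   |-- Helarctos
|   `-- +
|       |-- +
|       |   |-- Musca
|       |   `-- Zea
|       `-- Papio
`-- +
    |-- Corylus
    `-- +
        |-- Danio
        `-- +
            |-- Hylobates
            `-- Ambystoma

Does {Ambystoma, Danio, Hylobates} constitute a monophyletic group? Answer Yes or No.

Yes

The most recent common ancestor of these taxa subtends (Danio,(Hylobates,Ambystoma)).
That clade has exactly 3 tips — every listed taxon and nothing else — so the group is monophyletic.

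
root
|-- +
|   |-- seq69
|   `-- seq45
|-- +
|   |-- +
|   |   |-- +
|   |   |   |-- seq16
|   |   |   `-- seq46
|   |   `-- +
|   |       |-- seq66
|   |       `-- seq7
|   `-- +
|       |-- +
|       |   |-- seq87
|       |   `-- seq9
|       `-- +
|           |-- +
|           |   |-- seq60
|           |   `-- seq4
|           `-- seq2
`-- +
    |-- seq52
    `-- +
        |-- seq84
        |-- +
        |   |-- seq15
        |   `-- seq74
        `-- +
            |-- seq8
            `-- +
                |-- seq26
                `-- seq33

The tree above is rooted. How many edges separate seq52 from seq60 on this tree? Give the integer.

The MRCA of seq52 and seq60 is the root of the tree.
From seq52 up to that node: 2 branches. From seq60 up to the same node: 5 branches. Total: 2 + 5 = 7.

7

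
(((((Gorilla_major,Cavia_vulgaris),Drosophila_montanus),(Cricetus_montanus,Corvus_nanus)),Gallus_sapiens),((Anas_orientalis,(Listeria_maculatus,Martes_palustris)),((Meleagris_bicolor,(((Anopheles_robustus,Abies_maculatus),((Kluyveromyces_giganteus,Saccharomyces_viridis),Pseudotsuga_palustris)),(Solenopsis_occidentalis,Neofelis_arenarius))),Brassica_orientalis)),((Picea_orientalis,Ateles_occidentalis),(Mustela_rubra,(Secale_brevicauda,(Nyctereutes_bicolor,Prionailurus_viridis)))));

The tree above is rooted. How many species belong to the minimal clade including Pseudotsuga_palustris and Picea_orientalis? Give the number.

24

The MRCA of Pseudotsuga_palustris and Picea_orientalis is the root, so the clade is the entire tree.
That clade contains 24 terminal taxa: Abies_maculatus, Anas_orientalis, Anopheles_robustus, Ateles_occidentalis, Brassica_orientalis, Cavia_vulgaris, Corvus_nanus, Cricetus_montanus, Drosophila_montanus, Gallus_sapiens, Gorilla_major, Kluyveromyces_giganteus, Listeria_maculatus, Martes_palustris, Meleagris_bicolor, Mustela_rubra, Neofelis_arenarius, Nyctereutes_bicolor, Picea_orientalis, Prionailurus_viridis, Pseudotsuga_palustris, Saccharomyces_viridis, Secale_brevicauda, Solenopsis_occidentalis.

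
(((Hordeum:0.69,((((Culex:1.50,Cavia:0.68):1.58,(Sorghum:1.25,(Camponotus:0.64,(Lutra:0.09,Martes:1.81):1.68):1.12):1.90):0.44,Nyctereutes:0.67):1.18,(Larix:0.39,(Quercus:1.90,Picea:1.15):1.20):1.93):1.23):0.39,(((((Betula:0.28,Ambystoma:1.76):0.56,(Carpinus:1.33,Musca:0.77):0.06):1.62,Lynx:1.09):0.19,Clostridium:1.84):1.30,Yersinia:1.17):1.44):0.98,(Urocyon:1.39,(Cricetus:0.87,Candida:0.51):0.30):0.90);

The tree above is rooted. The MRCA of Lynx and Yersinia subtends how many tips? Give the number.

7

The MRCA of Lynx and Yersinia is the node subtending (((((Betula,Ambystoma),(Carpinus,Musca)),Lynx),Clostridium),Yersinia).
That clade contains 7 terminal taxa: Ambystoma, Betula, Carpinus, Clostridium, Lynx, Musca, Yersinia.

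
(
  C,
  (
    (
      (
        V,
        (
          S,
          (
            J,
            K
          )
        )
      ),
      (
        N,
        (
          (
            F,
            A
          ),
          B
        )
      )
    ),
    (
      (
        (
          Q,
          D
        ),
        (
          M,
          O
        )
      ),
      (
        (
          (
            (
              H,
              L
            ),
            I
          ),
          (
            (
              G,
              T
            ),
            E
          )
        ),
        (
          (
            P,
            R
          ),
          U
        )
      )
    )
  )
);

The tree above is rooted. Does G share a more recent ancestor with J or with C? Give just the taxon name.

The MRCA of G and J subtends (((V,(S,(J,K))),(N,((F,A),B))),(((Q,D),(M,O)),((((H,L),I),((G,T),E)),((P,R),U)))) (21 taxa).
The MRCA of G and C is the root, subtending the entire tree (22 taxa).
The first is nested inside the second, so G shares a more recent common ancestor with J.

J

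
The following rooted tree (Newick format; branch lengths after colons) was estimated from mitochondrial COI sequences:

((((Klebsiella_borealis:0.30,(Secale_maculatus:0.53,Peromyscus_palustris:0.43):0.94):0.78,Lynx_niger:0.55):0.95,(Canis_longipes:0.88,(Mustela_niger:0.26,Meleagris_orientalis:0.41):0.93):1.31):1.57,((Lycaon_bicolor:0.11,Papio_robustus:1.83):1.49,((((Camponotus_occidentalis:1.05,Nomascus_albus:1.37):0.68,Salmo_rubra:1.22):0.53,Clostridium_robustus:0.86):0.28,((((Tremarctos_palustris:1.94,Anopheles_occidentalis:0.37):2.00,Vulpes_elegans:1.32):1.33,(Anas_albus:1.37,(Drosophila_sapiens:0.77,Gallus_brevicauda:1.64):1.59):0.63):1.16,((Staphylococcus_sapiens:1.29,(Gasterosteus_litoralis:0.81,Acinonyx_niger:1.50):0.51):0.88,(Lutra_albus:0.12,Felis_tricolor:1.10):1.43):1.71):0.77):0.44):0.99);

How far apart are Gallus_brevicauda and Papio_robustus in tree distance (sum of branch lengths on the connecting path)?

9.55

The path runs Gallus_brevicauda → … → MRCA → … → Papio_robustus; the MRCA is the node subtending ((Lycaon_bicolor,Papio_robustus),((((Camponotus_occidentalis,Nomascus_albus),Salmo_rubra),Clostridium_robustus),((((Tremarctos_palustris,Anopheles_occidentalis),Vulpes_elegans),(Anas_albus,(Drosophila_sapiens,Gallus_brevicauda))),((Staphylococcus_sapiens,(Gasterosteus_litoralis,Acinonyx_niger)),(Lutra_albus,Felis_tricolor))))).
Branch lengths along that path: 1.64 + 1.59 + 0.63 + 1.16 + 0.77 + 0.44 + 1.49 + 1.83 = 9.55.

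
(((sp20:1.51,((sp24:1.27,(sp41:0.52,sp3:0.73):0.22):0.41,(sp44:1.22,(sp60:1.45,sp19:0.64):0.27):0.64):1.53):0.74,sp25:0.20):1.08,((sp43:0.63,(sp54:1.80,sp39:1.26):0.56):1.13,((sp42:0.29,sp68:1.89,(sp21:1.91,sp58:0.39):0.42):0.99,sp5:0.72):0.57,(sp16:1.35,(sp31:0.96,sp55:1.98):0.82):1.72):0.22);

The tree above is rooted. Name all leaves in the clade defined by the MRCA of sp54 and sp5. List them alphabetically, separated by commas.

Tracing sp54: it sits inside (sp54,sp39).
Tracing sp5: it sits inside ((sp42,sp68,(sp21,sp58)),sp5).
The smallest clade enclosing both is ((sp43,(sp54,sp39)),((sp42,sp68,(sp21,sp58)),sp5),(sp16,(sp31,sp55))); the answer is its 11 terminal taxa in alphabetical order.

sp16, sp21, sp31, sp39, sp42, sp43, sp5, sp54, sp55, sp58, sp68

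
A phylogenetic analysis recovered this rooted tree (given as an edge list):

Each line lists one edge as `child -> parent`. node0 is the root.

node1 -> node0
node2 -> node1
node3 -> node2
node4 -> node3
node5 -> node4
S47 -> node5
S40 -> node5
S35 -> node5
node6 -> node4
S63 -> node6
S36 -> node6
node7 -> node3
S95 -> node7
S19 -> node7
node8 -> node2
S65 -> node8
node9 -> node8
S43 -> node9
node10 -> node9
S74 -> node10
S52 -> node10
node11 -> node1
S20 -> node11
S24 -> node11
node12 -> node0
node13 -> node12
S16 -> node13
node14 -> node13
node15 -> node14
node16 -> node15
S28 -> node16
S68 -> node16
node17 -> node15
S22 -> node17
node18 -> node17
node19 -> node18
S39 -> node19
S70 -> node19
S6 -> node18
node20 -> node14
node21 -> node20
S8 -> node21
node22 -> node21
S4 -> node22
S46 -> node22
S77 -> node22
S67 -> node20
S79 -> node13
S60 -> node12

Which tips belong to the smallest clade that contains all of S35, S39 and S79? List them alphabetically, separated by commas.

S16, S19, S20, S22, S24, S28, S35, S36, S39, S4, S40, S43, S46, S47, S52, S6, S60, S63, S65, S67, S68, S70, S74, S77, S79, S8, S95

Tracing S35: it sits inside (S47,S40,S35).
Tracing S39: it sits inside (S39,S70).
Tracing S79: it sits inside (S16,(((S28,S68),(S22,((S39,S70),S6))),((S8,(S4,S46,S77)),S67)),S79).
The smallest clade enclosing all 3 is the whole tree (their MRCA is the root), so the answer is all 27 tips in alphabetical order.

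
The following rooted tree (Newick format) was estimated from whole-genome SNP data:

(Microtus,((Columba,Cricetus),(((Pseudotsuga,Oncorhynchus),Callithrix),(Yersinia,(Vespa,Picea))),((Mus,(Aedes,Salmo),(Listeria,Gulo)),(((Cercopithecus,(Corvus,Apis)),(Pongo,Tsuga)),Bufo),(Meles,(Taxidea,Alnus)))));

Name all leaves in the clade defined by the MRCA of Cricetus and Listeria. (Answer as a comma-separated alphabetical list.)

Aedes, Alnus, Apis, Bufo, Callithrix, Cercopithecus, Columba, Corvus, Cricetus, Gulo, Listeria, Meles, Mus, Oncorhynchus, Picea, Pongo, Pseudotsuga, Salmo, Taxidea, Tsuga, Vespa, Yersinia

Tracing Cricetus: it sits inside (Columba,Cricetus).
Tracing Listeria: it sits inside (Listeria,Gulo).
The smallest clade enclosing both is ((Columba,Cricetus),(((Pseudotsuga,Oncorhynchus),Callithrix),(Yersinia,(Vespa,Picea))),((Mus,(Aedes,Salmo),(Listeria,Gulo)),(((Cercopithecus,(Corvus,Apis)),(Pongo,Tsuga)),Bufo),(Meles,(Taxidea,Alnus)))); the answer is its 22 terminal taxa in alphabetical order.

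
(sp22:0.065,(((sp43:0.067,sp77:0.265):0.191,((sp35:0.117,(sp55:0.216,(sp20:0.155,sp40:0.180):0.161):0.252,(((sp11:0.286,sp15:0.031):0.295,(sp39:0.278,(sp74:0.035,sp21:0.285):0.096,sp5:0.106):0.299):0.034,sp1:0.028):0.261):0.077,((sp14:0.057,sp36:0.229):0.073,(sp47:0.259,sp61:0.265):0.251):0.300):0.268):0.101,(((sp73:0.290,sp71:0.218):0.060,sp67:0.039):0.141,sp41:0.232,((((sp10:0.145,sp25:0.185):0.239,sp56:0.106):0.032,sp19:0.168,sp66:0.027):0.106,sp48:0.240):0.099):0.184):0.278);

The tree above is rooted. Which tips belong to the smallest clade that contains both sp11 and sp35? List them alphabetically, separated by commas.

Tracing sp11: it sits inside (sp11,sp15).
Tracing sp35: it sits inside (sp35,(sp55,(sp20,sp40)),(((sp11,sp15),(sp39,(sp74,sp21),sp5)),sp1)).
The smallest clade enclosing both is (sp35,(sp55,(sp20,sp40)),(((sp11,sp15),(sp39,(sp74,sp21),sp5)),sp1)); the answer is its 11 terminal taxa in alphabetical order.

sp1, sp11, sp15, sp20, sp21, sp35, sp39, sp40, sp5, sp55, sp74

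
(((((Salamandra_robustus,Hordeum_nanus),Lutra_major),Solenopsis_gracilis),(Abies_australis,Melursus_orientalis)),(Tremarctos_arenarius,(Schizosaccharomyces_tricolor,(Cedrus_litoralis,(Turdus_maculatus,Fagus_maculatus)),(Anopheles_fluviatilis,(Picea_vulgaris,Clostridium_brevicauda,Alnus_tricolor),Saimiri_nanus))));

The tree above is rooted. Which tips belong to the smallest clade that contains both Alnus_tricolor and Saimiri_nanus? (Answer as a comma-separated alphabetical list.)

Alnus_tricolor, Anopheles_fluviatilis, Clostridium_brevicauda, Picea_vulgaris, Saimiri_nanus

Tracing Alnus_tricolor: it sits inside (Picea_vulgaris,Clostridium_brevicauda,Alnus_tricolor).
Tracing Saimiri_nanus: it sits inside (Anopheles_fluviatilis,(Picea_vulgaris,Clostridium_brevicauda,Alnus_tricolor),Saimiri_nanus).
The smallest clade enclosing both is (Anopheles_fluviatilis,(Picea_vulgaris,Clostridium_brevicauda,Alnus_tricolor),Saimiri_nanus); the answer is its 5 terminal taxa in alphabetical order.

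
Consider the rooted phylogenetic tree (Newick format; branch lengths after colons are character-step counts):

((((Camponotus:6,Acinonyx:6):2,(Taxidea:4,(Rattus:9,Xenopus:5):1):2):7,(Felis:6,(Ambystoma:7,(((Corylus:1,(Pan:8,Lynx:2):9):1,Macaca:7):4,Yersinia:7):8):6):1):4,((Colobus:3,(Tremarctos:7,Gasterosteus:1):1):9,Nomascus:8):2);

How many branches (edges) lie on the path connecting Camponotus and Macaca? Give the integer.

The MRCA of Camponotus and Macaca is the node subtending (((Camponotus,Acinonyx),(Taxidea,(Rattus,Xenopus))),(Felis,(Ambystoma,(((Corylus,(Pan,Lynx)),Macaca),Yersinia)))).
From Camponotus up to that node: 3 branches. From Macaca up to the same node: 5 branches. Total: 3 + 5 = 8.

8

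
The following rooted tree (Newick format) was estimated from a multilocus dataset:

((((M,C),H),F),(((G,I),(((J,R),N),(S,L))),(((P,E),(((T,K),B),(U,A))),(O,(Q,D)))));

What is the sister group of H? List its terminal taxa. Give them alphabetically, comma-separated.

H attaches to the tree at the node subtending ((M,C),H).
The other lineage descending from that same node — the sister group — is (M,C); its 2 tips in alphabetical order are the answer.

C, M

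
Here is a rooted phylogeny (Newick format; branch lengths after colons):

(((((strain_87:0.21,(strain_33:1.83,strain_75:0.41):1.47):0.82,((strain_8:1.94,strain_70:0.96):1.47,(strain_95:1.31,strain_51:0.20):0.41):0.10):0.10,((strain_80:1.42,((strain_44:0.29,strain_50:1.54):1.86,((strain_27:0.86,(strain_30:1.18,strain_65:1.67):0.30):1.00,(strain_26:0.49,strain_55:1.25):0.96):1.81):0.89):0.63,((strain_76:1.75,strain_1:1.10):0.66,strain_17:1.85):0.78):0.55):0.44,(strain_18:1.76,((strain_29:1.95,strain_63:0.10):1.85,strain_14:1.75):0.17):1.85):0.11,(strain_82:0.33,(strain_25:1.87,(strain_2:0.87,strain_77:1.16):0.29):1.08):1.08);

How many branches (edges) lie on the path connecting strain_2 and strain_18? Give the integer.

The MRCA of strain_2 and strain_18 is the root of the tree.
From strain_2 up to that node: 4 branches. From strain_18 up to the same node: 3 branches. Total: 4 + 3 = 7.

7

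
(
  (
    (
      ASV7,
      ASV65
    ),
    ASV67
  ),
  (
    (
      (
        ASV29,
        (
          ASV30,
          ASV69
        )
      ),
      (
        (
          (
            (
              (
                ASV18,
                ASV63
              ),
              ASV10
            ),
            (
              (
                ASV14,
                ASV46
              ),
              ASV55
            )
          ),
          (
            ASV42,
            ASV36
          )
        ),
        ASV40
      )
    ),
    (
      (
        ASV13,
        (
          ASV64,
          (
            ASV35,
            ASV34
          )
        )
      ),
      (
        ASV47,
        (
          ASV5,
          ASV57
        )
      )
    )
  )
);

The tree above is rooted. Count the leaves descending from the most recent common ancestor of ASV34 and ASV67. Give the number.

The MRCA of ASV34 and ASV67 is the root, so the clade is the entire tree.
That clade contains 22 terminal taxa: ASV10, ASV13, ASV14, ASV18, ASV29, ASV30, ASV34, ASV35, ASV36, ASV40, ASV42, ASV46, ASV47, ASV5, ASV55, ASV57, ASV63, ASV64, ASV65, ASV67, ASV69, ASV7.

22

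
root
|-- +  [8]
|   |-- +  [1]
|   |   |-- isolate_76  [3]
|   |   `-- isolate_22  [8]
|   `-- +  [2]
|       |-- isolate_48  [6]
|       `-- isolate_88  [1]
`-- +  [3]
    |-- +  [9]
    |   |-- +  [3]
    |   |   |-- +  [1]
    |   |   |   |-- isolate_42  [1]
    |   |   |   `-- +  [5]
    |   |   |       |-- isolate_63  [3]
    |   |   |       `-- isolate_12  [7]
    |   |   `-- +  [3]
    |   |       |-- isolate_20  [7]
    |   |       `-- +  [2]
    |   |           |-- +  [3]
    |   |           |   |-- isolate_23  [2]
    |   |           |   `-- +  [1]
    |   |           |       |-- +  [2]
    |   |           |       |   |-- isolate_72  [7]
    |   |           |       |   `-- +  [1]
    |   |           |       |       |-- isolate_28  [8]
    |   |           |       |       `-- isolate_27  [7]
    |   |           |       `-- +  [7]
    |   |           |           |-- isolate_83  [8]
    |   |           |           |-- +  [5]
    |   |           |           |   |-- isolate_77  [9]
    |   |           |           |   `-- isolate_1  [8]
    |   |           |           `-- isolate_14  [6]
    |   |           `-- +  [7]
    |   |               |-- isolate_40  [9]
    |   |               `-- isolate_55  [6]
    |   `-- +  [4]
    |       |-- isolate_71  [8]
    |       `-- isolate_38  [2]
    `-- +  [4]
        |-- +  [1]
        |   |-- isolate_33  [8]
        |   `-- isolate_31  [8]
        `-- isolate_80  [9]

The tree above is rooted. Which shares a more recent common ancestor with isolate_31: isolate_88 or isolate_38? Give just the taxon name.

The MRCA of isolate_31 and isolate_38 subtends ((((isolate_42,(isolate_63,isolate_12)),(isolate_20,((isolate_23,((isolate_72,(isolate_28,isolate_27)),(isolate_83,(isolate_77,isolate_1),isolate_14))),(isolate_40,isolate_55)))),(isolate_71,isolate_38)),((isolate_33,isolate_31),isolate_80)) (19 taxa).
The MRCA of isolate_31 and isolate_88 is the root, subtending the entire tree (23 taxa).
The first is nested inside the second, so isolate_31 shares a more recent common ancestor with isolate_38.

isolate_38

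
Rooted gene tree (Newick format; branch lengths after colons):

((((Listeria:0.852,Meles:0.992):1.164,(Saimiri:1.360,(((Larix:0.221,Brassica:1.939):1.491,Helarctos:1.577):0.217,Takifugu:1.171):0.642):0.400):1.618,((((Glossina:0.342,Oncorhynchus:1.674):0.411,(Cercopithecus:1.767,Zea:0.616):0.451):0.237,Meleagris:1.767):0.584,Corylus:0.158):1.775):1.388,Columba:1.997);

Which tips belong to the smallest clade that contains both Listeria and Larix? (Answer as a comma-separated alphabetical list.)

Brassica, Helarctos, Larix, Listeria, Meles, Saimiri, Takifugu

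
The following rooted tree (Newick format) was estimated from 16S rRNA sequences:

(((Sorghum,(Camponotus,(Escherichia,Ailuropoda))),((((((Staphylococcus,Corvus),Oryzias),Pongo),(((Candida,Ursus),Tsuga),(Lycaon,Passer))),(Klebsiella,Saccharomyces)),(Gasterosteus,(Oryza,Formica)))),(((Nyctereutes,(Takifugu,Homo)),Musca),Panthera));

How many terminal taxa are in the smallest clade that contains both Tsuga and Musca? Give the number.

23

The MRCA of Tsuga and Musca is the root, so the clade is the entire tree.
That clade contains 23 terminal taxa: Ailuropoda, Camponotus, Candida, Corvus, Escherichia, Formica, Gasterosteus, Homo, Klebsiella, Lycaon, Musca, Nyctereutes, Oryza, Oryzias, Panthera, Passer, Pongo, Saccharomyces, Sorghum, Staphylococcus, Takifugu, Tsuga, Ursus.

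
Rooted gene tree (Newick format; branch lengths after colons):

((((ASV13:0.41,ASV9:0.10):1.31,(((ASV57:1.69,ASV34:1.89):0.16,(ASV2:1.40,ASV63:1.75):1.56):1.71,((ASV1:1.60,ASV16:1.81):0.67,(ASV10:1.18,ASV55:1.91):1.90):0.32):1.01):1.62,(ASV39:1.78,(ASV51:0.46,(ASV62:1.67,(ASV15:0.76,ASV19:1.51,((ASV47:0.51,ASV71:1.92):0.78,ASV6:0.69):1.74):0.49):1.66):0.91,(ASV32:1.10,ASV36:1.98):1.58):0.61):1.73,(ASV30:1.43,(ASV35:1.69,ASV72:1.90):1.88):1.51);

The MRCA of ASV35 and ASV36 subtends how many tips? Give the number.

23

The MRCA of ASV35 and ASV36 is the root, so the clade is the entire tree.
That clade contains 23 terminal taxa: ASV1, ASV10, ASV13, ASV15, ASV16, ASV19, ASV2, ASV30, ASV32, ASV34, ASV35, ASV36, ASV39, ASV47, ASV51, ASV55, ASV57, ASV6, ASV62, ASV63, ASV71, ASV72, ASV9.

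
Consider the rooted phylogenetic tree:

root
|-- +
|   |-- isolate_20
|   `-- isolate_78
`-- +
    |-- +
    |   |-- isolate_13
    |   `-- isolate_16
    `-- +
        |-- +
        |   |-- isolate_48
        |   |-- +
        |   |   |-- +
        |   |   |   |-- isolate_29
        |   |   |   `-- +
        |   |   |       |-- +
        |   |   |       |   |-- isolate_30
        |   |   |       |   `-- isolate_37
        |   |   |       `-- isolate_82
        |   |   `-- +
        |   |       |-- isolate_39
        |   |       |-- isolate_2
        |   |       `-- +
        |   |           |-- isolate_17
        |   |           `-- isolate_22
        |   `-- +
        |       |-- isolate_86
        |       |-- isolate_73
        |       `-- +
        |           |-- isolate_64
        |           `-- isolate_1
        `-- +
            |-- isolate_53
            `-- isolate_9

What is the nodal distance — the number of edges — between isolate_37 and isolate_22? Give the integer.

7

The MRCA of isolate_37 and isolate_22 is the node subtending ((isolate_29,((isolate_30,isolate_37),isolate_82)),(isolate_39,isolate_2,(isolate_17,isolate_22))).
From isolate_37 up to that node: 4 branches. From isolate_22 up to the same node: 3 branches. Total: 4 + 3 = 7.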